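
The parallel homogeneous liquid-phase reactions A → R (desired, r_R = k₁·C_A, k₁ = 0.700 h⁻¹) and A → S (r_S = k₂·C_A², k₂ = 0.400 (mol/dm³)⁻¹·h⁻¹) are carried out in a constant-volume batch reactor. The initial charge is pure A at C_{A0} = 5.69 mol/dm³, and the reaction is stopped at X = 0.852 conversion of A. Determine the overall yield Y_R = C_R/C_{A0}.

C_A = C_{A0}(1−X) = 0.8421 mol/dm³.
Along a PFR/batch, dC_R/dC_A = −r_R/(r_R+r_S) = −k₁/(k₁+k₂·C_A).
Integrating from C_{A0} to C_A: C_R = (0.700/0.400)·ln[(0.700+0.400·5.69)/(0.700+0.400·0.842)] = 1.750·ln(2.976/1.037) = 1.845 mol/dm³.
Y_R = C_R/C_{A0} = 1.845/5.69 = 0.324.

0.324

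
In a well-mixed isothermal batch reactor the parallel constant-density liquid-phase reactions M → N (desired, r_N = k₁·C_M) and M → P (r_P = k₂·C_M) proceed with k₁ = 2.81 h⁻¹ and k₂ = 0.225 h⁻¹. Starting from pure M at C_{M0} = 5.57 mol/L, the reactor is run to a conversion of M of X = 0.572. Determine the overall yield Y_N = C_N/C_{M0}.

0.530

C_M = C_{M0}(1−X) = 2.384 mol/L.
Both paths are first order in M, so the instantaneous fraction to N is constant: dC_N/d(−C_M) = k₁/(k₁+k₂) = 0.9259.
C_N = 0.9259·(C_{M0}−C_M) = 0.9259×3.186 = 2.95 mol/L.
Y_N = C_N/C_{M0} = 2.950/5.57 = 0.530.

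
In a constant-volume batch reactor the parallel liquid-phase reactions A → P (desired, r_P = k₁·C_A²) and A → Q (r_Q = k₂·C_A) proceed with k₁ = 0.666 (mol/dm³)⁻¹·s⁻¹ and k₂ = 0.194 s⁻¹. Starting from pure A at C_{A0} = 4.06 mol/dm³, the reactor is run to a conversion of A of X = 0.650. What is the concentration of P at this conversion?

C_A = C_{A0}(1−X) = 1.421 mol/dm³.
Along a PFR/batch, dC_Q/dC_A = −r_Q/(r_P+r_Q) = −k₂/(k₂+k₁·C_A).
Integrating from C_{A0} to C_A: C_Q = (0.194/0.666)·ln[(0.194+0.666·4.06)/(0.194+0.666·1.42)] = 0.2913·ln(2.898/1.140) = 0.2717 mol/dm³.
Then C_P = (C_{A0}−C_A) − C_Q = 2.639 − 0.2717 = 2.367 mol/dm³.

2.37 mol/dm³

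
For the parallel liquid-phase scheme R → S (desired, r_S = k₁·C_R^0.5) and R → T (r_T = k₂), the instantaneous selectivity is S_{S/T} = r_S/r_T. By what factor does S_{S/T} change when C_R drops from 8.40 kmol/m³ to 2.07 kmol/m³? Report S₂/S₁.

S_{S/T} = (k₁/k₂)·C_R^0.5, so S₂/S₁ = (C_{R,2}/C_{R,1})^0.5.
= (2.07/8.40)^0.5 = (0.2464)^0.5 = 0.496.

0.496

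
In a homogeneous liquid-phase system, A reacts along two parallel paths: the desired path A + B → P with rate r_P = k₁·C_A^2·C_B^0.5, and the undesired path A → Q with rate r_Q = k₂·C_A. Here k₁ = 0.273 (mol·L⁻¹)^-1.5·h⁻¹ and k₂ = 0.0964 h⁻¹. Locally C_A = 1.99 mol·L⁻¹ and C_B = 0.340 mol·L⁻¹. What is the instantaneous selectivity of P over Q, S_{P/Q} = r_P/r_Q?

3.29

S_{P/Q} = r_P/r_Q = (k₁·C_A^2·C_B^0.5)/(k₂·C_A) = (k₁/k₂)·C_A·C_B^0.5.
= (0.273×1.990^2×0.3400^0.5) / (0.0964×1.990) = 0.6304/0.1918 = 3.29.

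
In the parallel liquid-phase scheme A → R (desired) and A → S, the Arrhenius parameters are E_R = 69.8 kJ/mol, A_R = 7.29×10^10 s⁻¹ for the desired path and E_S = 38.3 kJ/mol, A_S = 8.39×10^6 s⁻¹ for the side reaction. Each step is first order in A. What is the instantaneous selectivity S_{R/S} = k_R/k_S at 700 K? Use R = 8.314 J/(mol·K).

k_R/k_S = (A_R/A_S)·exp[−(E_R−E_S)/(RT)] = (A_R/A_S)·exp[(E_S−E_R)/(RT)].
(E_S−E_R)/(RT) = (38.3−69.8)×10³/(8.314×700) = -31500/5820 = -5.413.
k_R/k_S = (7.29×10^10/8.39×10^6)·exp(-5.413) = 8689 × 0.004460 = 38.8.
Since E_R > E_S, raising the temperature improves selectivity toward R.

38.8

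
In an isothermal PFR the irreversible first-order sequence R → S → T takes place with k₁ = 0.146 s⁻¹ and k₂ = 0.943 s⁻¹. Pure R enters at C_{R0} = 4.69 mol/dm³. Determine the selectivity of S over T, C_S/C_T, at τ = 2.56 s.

0.542

The intermediate concentration in a first-order A→B→C sequence is C_S = k₁C_{R0}(e^(−k₁τ) − e^(−k₂τ))/(k₂−k₁).
e^(−k₁τ) = e^(−0.146×2.56) = e^(−0.3738) = 0.6881; e^(−k₂τ) = e^(−2.414) = 0.08945.
C_S = 0.146×4.69/(0.943−0.146) × (0.6881−0.08945) = 0.8591×0.5987 = 0.5144 mol/dm³.
C_R = C_{R0}e^(−k₁τ) = 3.227 mol/dm³, so C_T = C_{R0}−C_R−C_S = 0.9482 mol/dm³; C_S/C_T = 0.542.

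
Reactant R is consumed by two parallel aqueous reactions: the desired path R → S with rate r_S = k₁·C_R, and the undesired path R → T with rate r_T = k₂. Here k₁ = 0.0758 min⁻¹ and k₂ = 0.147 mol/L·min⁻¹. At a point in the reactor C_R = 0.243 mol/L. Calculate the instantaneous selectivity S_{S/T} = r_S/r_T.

0.125

S_{S/T} = r_S/r_T = (k₁·C_R)/(k₂) = (k₁/k₂)·C_R.
= (0.0758×0.2430) / (0.147) = 0.01842/0.1470 = 0.125.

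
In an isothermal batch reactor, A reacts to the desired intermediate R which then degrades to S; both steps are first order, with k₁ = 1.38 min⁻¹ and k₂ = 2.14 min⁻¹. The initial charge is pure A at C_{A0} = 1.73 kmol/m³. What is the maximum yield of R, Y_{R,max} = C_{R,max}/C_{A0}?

For a first-order series the maximum intermediate yield is C_{R,max}/C_{A0} = (k₁/k₂)^[k₂/(k₂−k₁)].
= (1.38/2.14)^(2.14/(2.14−1.38)) = (0.6449)^(2.816) = 0.2907.

0.291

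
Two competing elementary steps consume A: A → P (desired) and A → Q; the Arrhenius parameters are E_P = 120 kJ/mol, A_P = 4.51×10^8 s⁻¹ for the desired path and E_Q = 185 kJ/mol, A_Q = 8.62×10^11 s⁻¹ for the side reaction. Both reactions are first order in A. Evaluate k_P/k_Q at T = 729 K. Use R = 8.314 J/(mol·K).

Since both paths have the same order in A, the concentration cancels and S_{P/Q} = k_P/k_Q = (A_P/A_Q)·exp[(E_Q−E_P)/(RT)].
(E_Q−E_P)/(RT) = (185−120)×10³/(8.314×729) = 65000/6061 = 10.72.
k_P/k_Q = (4.51×10^8/8.62×10^11)·exp(10.72) = 5.232×10^-4 × 45455 = 23.8.

23.8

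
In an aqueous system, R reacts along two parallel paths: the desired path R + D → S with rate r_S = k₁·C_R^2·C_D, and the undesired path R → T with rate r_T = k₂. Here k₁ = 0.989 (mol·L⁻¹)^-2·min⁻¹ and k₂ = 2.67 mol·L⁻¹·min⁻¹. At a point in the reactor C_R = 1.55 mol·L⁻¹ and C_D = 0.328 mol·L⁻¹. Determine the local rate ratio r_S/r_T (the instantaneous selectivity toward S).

0.292

S_{S/T} = r_S/r_T = (k₁·C_R^2·C_D)/(k₂) = (k₁/k₂)·C_R^2·C_D.
= (0.989×1.550^2×0.3280) / (2.67) = 0.7794/2.670 = 0.292.
Since the desired path is higher order in R, keeping C_R high (PFR or concentrated feed) favours S.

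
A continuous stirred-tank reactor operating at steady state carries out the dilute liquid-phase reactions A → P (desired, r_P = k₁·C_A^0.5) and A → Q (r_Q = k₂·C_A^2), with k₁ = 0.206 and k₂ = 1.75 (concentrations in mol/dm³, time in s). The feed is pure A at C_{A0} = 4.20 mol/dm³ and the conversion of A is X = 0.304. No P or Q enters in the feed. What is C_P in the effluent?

Exit C_A = C_{A0}(1−X) = 4.20×0.696 = 2.923 mol/dm³.
In a CSTR the entire volume is at exit conditions, so r_P = 0.206×2.923^0.5 = 0.3522 and r_Q = 1.75×2.923^2 = 14.95.
Fraction of consumed A going to P: r_P/(r_P+r_Q) = 0.02301.
C_P = 0.02301·C_{A0}·X = 0.02301×4.20×0.304 = 0.0294 mol/dm³.

0.0294 mol/dm³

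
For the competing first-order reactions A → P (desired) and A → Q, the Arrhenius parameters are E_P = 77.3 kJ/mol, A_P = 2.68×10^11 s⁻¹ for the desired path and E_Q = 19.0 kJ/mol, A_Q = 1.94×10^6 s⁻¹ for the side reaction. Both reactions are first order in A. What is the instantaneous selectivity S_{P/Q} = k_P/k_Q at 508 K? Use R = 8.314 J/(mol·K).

Since both paths have the same order in A, the concentration cancels and S_{P/Q} = k_P/k_Q = (A_P/A_Q)·exp[(E_Q−E_P)/(RT)].
(E_Q−E_P)/(RT) = (19.0−77.3)×10³/(8.314×508) = -58300/4224 = -13.80.
k_P/k_Q = (2.68×10^11/1.94×10^6)·exp(-13.80) = 1.381×10^5 × 1.012×10^-6 = 0.140.
Since E_P > E_Q, raising the temperature improves selectivity toward P.

0.140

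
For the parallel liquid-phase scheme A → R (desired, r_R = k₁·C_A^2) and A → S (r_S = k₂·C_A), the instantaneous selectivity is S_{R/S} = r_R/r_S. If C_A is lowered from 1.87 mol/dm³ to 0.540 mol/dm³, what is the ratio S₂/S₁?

0.289

S_{R/S} = (k₁/k₂)·C_A, so S₂/S₁ = (C_{A,2}/C_{A,1}).
= 0.540/1.87 = 0.289.
Selectivity toward R falls as C_A falls — high-concentration operation is favoured.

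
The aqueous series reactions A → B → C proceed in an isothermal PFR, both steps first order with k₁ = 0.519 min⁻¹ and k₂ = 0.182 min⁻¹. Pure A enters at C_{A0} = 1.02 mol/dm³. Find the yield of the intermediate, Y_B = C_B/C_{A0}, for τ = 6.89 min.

0.396

Solving the coupled first-order balances gives C_B(τ) = [k₁/(k₂−k₁)]·C_{A0}·(e^(−k₁τ) − e^(−k₂τ)).
e^(−k₁τ) = e^(−0.519×6.89) = e^(−3.576) = 0.02799; e^(−k₂τ) = e^(−1.254) = 0.2854.
C_B = 0.519×1.02/(0.182−0.519) × (0.02799−0.2854) = (-1.571)×(-0.2574) = 0.4043 mol/dm³.
Y_B = C_B/C_{A0} = 0.4043/1.02 = 0.396.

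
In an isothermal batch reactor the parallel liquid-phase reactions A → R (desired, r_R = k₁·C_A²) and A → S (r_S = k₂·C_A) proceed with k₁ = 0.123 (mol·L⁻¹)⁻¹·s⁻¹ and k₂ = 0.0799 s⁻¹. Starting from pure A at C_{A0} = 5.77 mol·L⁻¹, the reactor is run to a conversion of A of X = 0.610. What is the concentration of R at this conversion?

3.00 mol·L⁻¹

C_A = C_{A0}(1−X) = 2.250 mol·L⁻¹.
Along a PFR/batch, dC_S/dC_A = −r_S/(r_R+r_S) = −k₂/(k₂+k₁·C_A).
Integrating from C_{A0} to C_A: C_S = (0.0799/0.123)·ln[(0.0799+0.123·5.77)/(0.0799+0.123·2.25)] = 0.6496·ln(0.7896/0.3567) = 0.5162 mol·L⁻¹.
Then C_R = (C_{A0}−C_A) − C_S = 3.520 − 0.5162 = 3.003 mol·L⁻¹.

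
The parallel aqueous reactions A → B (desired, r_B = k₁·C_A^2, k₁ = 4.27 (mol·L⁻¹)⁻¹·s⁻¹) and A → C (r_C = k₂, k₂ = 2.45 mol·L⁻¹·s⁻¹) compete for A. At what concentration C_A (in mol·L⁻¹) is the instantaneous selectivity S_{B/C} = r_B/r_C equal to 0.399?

S_{B/C} = (k₁/k₂)·C_A^2 ⇒ C_A = (S·k₂/k₁)^(0.5).
= (0.399×2.45/4.27)^(0.5) = (0.2289)^(0.5) = 0.478 mol·L⁻¹.

0.478 mol·L⁻¹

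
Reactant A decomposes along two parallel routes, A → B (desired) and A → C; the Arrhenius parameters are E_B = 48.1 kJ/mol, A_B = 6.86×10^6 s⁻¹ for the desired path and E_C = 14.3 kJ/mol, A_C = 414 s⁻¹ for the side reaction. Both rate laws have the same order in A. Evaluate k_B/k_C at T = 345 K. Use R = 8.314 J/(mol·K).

Since both paths have the same order in A, the concentration cancels and S_{B/C} = k_B/k_C = (A_B/A_C)·exp[(E_C−E_B)/(RT)].
(E_C−E_B)/(RT) = (14.3−48.1)×10³/(8.314×345) = -33800/2868 = -11.78.
k_B/k_C = (6.86×10^6/414)·exp(-11.78) = 16570 × 7.627×10^-6 = 0.126.

0.126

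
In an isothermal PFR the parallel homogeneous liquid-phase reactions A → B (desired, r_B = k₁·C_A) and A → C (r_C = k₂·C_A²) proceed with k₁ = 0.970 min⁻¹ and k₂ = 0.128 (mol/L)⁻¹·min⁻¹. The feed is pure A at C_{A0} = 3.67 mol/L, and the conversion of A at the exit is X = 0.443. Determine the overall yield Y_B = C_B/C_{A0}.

0.322

C_A = C_{A0}(1−X) = 2.044 mol/L.
Along a PFR/batch, dC_B/dC_A = −r_B/(r_B+r_C) = −k₁/(k₁+k₂·C_A).
Integrating from C_{A0} to C_A: C_B = (0.970/0.128)·ln[(0.970+0.128·3.67)/(0.970+0.128·2.04)] = 7.578·ln(1.440/1.232) = 1.183 mol/L.
Y_B = C_B/C_{A0} = 1.183/3.67 = 0.322.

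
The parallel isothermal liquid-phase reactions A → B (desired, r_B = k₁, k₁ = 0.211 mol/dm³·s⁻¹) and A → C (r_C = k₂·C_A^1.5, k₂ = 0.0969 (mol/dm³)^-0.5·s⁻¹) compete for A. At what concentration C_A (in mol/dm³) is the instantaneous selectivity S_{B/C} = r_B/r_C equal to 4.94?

S_{B/C} = (k₁/k₂)·C_A^-1.5 ⇒ C_A = (S·k₂/k₁)^(1/(-1.5)).
= (4.94×0.0969/0.211)^(-0.6667) = (2.269)^(-0.6667) = 0.579 mol/dm³.

0.579 mol/dm³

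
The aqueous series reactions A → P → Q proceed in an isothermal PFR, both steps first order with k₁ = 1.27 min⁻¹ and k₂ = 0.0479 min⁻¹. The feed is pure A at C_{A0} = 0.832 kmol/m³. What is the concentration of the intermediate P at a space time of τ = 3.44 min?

0.722 kmol/m³

The intermediate concentration in a first-order A→B→C sequence is C_P = k₁C_{A0}(e^(−k₁τ) − e^(−k₂τ))/(k₂−k₁).
e^(−k₁τ) = e^(−1.27×3.44) = e^(−4.369) = 0.01267; e^(−k₂τ) = e^(−0.1648) = 0.8481.
C_P = 1.27×0.832/(0.0479−1.27) × (0.01267−0.8481) = (-0.8646)×(-0.8354) = 0.7223 kmol/m³.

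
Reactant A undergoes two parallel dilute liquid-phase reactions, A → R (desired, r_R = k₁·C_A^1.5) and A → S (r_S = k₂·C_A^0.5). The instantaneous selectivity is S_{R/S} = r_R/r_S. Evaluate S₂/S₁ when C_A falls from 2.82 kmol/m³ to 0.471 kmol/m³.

S_{R/S} = (k₁/k₂)·C_A, so S₂/S₁ = (C_{A,2}/C_{A,1}).
= 0.471/2.82 = 0.167.
Selectivity toward R falls as C_A falls — high-concentration operation is favoured.

0.167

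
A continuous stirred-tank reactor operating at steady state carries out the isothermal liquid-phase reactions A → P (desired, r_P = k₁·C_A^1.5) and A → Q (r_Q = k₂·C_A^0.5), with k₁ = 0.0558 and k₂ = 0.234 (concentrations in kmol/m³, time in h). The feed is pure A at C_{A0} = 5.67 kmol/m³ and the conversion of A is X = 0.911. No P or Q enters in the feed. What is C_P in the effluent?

0.555 kmol/m³

Exit C_A = C_{A0}(1−X) = 5.67×0.0890 = 0.5046 kmol/m³.
A CSTR operates uniformly at the exit composition, giving r_P = 0.02000 and r_Q = 0.1662 (each k·C_A^n at C_A = 0.5046).
Fraction of consumed A going to P: r_P/(r_P+r_Q) = 0.1074.
C_P = 0.1074·C_{A0}·X = 0.1074×5.67×0.911 = 0.555 kmol/m³.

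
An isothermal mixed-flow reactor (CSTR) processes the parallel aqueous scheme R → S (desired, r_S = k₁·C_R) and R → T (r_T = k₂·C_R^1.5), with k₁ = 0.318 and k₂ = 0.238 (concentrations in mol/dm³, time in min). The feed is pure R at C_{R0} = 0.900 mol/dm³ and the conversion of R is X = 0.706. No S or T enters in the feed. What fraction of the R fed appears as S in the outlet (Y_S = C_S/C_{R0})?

0.510

Exit C_R = C_{R0}(1−X) = 0.900×0.294 = 0.2646 mol/dm³.
A CSTR operates uniformly at the exit composition, giving r_S = 0.08414 and r_T = 0.03239 (each k·C_R^n at C_R = 0.2646).
Fraction of consumed R going to S: r_S/(r_S+r_T) = 0.7220.
C_S = 0.7220·C_{R0}·X = 0.7220×0.900×0.706 = 0.459 mol/dm³; Y_S = C_S/C_{R0} = 0.510.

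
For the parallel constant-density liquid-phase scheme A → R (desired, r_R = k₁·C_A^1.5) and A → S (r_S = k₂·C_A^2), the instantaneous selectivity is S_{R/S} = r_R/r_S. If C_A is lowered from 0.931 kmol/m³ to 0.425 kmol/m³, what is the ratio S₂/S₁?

S_{R/S} = (k₁/k₂)·C_A^-0.5, so S₂/S₁ = (C_{A,2}/C_{A,1})^-0.5.
= (0.425/0.931)^(-0.5) = (0.4565)^(-0.5) = 1.48.
Selectivity toward R rises as C_A falls — low-concentration operation is favoured.

1.48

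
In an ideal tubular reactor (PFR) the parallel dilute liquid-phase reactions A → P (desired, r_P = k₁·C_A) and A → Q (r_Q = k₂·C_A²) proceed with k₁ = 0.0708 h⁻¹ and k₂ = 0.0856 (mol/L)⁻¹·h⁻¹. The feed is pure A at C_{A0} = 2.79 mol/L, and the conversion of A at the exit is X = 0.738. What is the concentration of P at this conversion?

0.697 mol/L

C_A = C_{A0}(1−X) = 0.7310 mol/L.
Along a PFR/batch, dC_P/dC_A = −r_P/(r_P+r_Q) = −k₁/(k₁+k₂·C_A).
Integrating from C_{A0} to C_A: C_P = (0.0708/0.0856)·ln[(0.0708+0.0856·2.79)/(0.0708+0.0856·0.731)] = 0.8271·ln(0.3096/0.1334) = 0.6966 mol/L.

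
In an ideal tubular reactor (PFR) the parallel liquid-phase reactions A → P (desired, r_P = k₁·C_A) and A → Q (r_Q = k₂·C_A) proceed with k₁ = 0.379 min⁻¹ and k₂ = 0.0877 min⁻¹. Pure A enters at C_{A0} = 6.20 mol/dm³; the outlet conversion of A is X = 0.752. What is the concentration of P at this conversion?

3.79 mol/dm³

C_A = C_{A0}(1−X) = 1.538 mol/dm³.
Both paths are first order in A, so the instantaneous fraction to P is constant: dC_P/d(−C_A) = k₁/(k₁+k₂) = 0.8121.
C_P = 0.8121·(C_{A0}−C_A) = 0.8121×4.662 = 3.79 mol/dm³.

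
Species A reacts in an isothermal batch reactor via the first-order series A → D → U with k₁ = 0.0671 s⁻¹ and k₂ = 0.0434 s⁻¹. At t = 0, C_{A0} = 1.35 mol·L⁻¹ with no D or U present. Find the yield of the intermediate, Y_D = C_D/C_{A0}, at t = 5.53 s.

Solving the coupled first-order balances gives C_D(t) = [k₁/(k₂−k₁)]·C_{A0}·(e^(−k₁t) − e^(−k₂t)).
e^(−k₁t) = e^(−0.0671×5.53) = e^(−0.3711) = 0.6900; e^(−k₂t) = e^(−0.2400) = 0.7866.
C_D = 0.0671×1.35/(0.0434−0.0671) × (0.6900−0.7866) = (-3.822)×(-0.09663) = 0.3693 mol·L⁻¹.
Y_D = C_D/C_{A0} = 0.3693/1.35 = 0.274.

0.274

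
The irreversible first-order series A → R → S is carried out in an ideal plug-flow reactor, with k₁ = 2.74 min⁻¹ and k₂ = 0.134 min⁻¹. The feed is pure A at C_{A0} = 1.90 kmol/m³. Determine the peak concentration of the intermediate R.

1.63 kmol/m³

For a first-order series the maximum intermediate yield is C_{R,max}/C_{A0} = (k₁/k₂)^[k₂/(k₂−k₁)].
= (2.74/0.134)^(0.134/(0.134−2.74)) = (20.45)^(-0.05142) = 0.8563.
C_{R,max} = 0.8563×1.90 = 1.63 kmol/m³.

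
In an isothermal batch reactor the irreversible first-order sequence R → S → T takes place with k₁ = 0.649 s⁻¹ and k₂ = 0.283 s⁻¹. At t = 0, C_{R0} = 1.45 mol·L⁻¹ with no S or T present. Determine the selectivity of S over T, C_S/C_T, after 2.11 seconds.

The intermediate concentration in a first-order A→B→C sequence is C_S = k₁C_{R0}(e^(−k₁t) − e^(−k₂t))/(k₂−k₁).
e^(−k₁t) = e^(−0.649×2.11) = e^(−1.369) = 0.2543; e^(−k₂t) = e^(−0.5971) = 0.5504.
C_S = 0.649×1.45/(0.283−0.649) × (0.2543−0.5504) = (-2.571)×(-0.2961) = 0.7614 mol·L⁻¹.
C_R = C_{R0}e^(−k₁t) = 0.3687 mol·L⁻¹, so C_T = C_{R0}−C_R−C_S = 0.3199 mol·L⁻¹; C_S/C_T = 2.38.

2.38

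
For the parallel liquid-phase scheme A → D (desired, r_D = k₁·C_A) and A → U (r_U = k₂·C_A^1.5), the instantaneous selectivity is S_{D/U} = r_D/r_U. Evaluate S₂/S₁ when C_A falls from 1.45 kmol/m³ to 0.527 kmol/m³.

S_{D/U} = (k₁/k₂)·C_A^-0.5, so S₂/S₁ = (C_{A,2}/C_{A,1})^-0.5.
= (0.527/1.45)^(-0.5) = (0.3634)^(-0.5) = 1.66.
Selectivity toward D rises as C_A falls — low-concentration operation is favoured.

1.66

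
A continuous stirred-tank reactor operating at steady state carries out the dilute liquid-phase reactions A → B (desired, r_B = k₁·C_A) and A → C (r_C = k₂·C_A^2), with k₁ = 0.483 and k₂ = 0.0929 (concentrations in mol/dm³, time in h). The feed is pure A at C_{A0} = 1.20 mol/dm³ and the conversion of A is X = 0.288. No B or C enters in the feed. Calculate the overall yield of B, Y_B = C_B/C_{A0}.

Exit C_A = C_{A0}(1−X) = 1.20×0.712 = 0.8544 mol/dm³.
In a CSTR the entire volume is at exit conditions, so r_B = 0.483×0.8544 = 0.4127 and r_C = 0.0929×0.8544^2 = 0.06782.
Fraction of consumed A going to B: r_B/(r_B+r_C) = 0.8589.
C_B = 0.8589·C_{A0}·X = 0.8589×1.20×0.288 = 0.297 mol/dm³; Y_B = C_B/C_{A0} = 0.247.

0.247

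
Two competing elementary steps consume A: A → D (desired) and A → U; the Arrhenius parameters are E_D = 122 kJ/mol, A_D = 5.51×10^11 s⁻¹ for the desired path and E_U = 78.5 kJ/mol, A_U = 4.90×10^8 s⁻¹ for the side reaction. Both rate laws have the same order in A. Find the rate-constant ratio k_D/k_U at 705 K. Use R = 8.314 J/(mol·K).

0.673

Since both paths have the same order in A, the concentration cancels and S_{D/U} = k_D/k_U = (A_D/A_U)·exp[(E_U−E_D)/(RT)].
(E_U−E_D)/(RT) = (78.5−122)×10³/(8.314×705) = -43500/5861 = -7.421.
k_D/k_U = (5.51×10^11/4.90×10^8)·exp(-7.421) = 1124 × 5.983×10^-4 = 0.673.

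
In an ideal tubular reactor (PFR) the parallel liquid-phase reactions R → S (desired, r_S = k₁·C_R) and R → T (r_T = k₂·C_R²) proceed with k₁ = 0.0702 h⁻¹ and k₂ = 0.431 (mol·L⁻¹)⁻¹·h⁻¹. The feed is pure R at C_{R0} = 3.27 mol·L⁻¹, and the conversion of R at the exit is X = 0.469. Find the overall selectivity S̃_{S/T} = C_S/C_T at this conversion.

C_R = C_{R0}(1−X) = 1.736 mol·L⁻¹.
Along a PFR/batch, dC_S/dC_R = −r_S/(r_S+r_T) = −k₁/(k₁+k₂·C_R).
Integrating from C_{R0} to C_R: C_S = (0.0702/0.431)·ln[(0.0702+0.431·3.27)/(0.0702+0.431·1.74)] = 0.1629·ln(1.480/0.8186) = 0.09641 mol·L⁻¹.
C_T = (C_{R0}−C_R)−C_S = 1.437 mol·L⁻¹; S̃_{S/T} = 0.09641/1.437 = 0.0671.

0.0671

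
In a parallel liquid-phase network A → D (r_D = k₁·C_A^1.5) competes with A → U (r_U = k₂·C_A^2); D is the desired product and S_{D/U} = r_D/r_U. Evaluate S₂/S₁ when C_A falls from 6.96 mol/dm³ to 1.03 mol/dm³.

2.60

S_{D/U} = (k₁/k₂)·C_A^-0.5, so S₂/S₁ = (C_{A,2}/C_{A,1})^-0.5.
= (1.03/6.96)^(-0.5) = (0.1480)^(-0.5) = 2.60.
Selectivity toward D rises as C_A falls — low-concentration operation is favoured.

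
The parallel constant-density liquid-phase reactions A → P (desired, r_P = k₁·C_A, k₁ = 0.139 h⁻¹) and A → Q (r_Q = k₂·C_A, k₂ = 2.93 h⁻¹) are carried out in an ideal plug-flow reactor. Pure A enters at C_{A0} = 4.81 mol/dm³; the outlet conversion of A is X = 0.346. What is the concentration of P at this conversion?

C_A = C_{A0}(1−X) = 3.146 mol/dm³.
Both paths are first order in A, so the instantaneous fraction to P is constant: dC_P/d(−C_A) = k₁/(k₁+k₂) = 0.04529.
C_P = 0.04529·(C_{A0}−C_A) = 0.04529×1.664 = 0.0754 mol/dm³.

0.0754 mol/dm³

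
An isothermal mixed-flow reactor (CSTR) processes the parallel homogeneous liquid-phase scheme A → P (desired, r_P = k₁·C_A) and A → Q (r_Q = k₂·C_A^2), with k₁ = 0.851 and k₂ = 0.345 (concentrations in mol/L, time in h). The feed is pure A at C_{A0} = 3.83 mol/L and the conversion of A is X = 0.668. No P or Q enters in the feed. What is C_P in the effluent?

1.69 mol/L

Exit C_A = C_{A0}(1−X) = 3.83×0.332 = 1.272 mol/L.
In a CSTR the entire volume is at exit conditions, so r_P = 0.851×1.272 = 1.082 and r_Q = 0.345×1.272^2 = 0.5578.
Fraction of consumed A going to P: r_P/(r_P+r_Q) = 0.6598.
C_P = 0.6598·C_{A0}·X = 0.6598×3.83×0.668 = 1.69 mol/L.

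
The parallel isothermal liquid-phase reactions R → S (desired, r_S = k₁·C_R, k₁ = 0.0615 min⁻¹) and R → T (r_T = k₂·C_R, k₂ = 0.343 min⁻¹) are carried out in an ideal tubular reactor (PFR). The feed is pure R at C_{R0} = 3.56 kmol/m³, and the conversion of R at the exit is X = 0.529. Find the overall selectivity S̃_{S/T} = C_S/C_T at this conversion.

C_R = C_{R0}(1−X) = 1.677 kmol/m³.
Both paths are first order in R, so the instantaneous fraction to S is constant: dC_S/d(−C_R) = k₁/(k₁+k₂) = 0.1520.
C_S = 0.1520·(C_{R0}−C_R) = 0.1520×1.883 = 0.286 kmol/m³.
C_T = (C_{R0}−C_R)−C_S = 1.597 kmol/m³; S̃_{S/T} = 0.2863/1.597 = 0.179.

0.179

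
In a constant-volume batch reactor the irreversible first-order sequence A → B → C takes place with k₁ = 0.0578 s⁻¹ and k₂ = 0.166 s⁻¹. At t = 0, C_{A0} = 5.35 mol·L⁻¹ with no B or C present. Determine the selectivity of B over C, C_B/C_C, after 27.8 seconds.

The intermediate concentration in a first-order A→B→C sequence is C_B = k₁C_{A0}(e^(−k₁t) − e^(−k₂t))/(k₂−k₁).
e^(−k₁t) = e^(−0.0578×27.8) = e^(−1.607) = 0.2005; e^(−k₂t) = e^(−4.615) = 0.009904.
C_B = 0.0578×5.35/(0.166−0.0578) × (0.2005−0.009904) = 2.858×0.1906 = 0.5448 mol·L⁻¹.
C_A = C_{A0}e^(−k₁t) = 1.073 mol·L⁻¹, so C_C = C_{A0}−C_A−C_B = 3.732 mol·L⁻¹; C_B/C_C = 0.146.

0.146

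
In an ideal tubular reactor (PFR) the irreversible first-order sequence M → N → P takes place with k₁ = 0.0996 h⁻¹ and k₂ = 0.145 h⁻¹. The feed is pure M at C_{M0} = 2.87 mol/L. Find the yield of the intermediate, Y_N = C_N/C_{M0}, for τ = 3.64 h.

The intermediate concentration in a first-order A→B→C sequence is C_N = k₁C_{M0}(e^(−k₁τ) − e^(−k₂τ))/(k₂−k₁).
e^(−k₁τ) = e^(−0.0996×3.64) = e^(−0.3625) = 0.6959; e^(−k₂τ) = e^(−0.5278) = 0.5899.
C_N = 0.0996×2.87/(0.145−0.0996) × (0.6959−0.5899) = 6.296×0.1060 = 0.6674 mol/L.
Y_N = C_N/C_{M0} = 0.6674/2.87 = 0.233.

0.233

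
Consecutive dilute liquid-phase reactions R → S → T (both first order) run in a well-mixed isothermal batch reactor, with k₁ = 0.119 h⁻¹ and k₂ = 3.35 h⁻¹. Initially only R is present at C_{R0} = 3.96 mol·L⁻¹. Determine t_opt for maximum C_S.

Setting dC_S/dt = 0 gives t_opt = ln(k₂/k₁)/(k₂−k₁).
= ln(3.35/0.119)/(3.35−0.119) = ln(28.15)/3.231 = 3.338/3.231 = 1.03 h.

1.03 h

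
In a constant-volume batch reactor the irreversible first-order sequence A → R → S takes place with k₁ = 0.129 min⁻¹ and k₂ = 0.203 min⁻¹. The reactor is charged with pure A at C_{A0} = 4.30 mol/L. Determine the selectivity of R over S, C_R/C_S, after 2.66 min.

3.18

The intermediate concentration in a first-order A→B→C sequence is C_R = k₁C_{A0}(e^(−k₁t) − e^(−k₂t))/(k₂−k₁).
e^(−k₁t) = e^(−0.129×2.66) = e^(−0.3431) = 0.7095; e^(−k₂t) = e^(−0.5400) = 0.5828.
C_R = 0.129×4.30/(0.203−0.129) × (0.7095−0.5828) = 7.496×0.1268 = 0.9503 mol/L.
C_A = C_{A0}e^(−k₁t) = 3.051 mol/L, so C_S = C_{A0}−C_A−C_R = 0.2987 mol/L; C_R/C_S = 3.18.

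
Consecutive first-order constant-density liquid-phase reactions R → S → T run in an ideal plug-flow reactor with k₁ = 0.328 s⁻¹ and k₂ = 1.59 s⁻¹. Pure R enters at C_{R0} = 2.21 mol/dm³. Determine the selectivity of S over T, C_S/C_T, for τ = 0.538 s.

1.97

The intermediate concentration in a first-order A→B→C sequence is C_S = k₁C_{R0}(e^(−k₁τ) − e^(−k₂τ))/(k₂−k₁).
e^(−k₁τ) = e^(−0.328×0.538) = e^(−0.1765) = 0.8382; e^(−k₂τ) = e^(−0.8554) = 0.4251.
C_S = 0.328×2.21/(1.59−0.328) × (0.8382−0.4251) = 0.5744×0.4131 = 0.2373 mol/dm³.
C_R = C_{R0}e^(−k₁τ) = 1.852 mol/dm³, so C_T = C_{R0}−C_R−C_S = 0.1202 mol/dm³; C_S/C_T = 1.97.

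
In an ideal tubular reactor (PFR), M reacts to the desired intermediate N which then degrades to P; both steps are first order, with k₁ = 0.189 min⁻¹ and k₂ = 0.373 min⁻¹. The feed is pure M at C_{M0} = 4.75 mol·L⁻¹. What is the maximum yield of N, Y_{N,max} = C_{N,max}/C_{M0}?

0.252

At the optimum, C_{N,max}/C_{M0} = (k₁/k₂)^[k₂/(k₂−k₁)].
= (0.189/0.373)^(0.373/(0.373−0.189)) = (0.5067)^(2.027) = 0.2520.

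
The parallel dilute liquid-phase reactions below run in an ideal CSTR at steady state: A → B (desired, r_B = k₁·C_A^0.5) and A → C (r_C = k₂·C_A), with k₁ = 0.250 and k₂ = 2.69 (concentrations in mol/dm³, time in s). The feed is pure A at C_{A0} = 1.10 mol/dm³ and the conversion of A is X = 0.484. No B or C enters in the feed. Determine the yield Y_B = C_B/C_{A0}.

0.0531

Exit C_A = C_{A0}(1−X) = 1.10×0.516 = 0.5676 mol/dm³.
Rates in a CSTR are evaluated at the outlet concentration: r_B = 0.250×0.5676^0.5 = 0.1883, r_C = 2.69×0.5676 = 1.527.
Fraction of consumed A going to B: r_B/(r_B+r_C) = 0.1098.
C_B = 0.1098·C_{A0}·X = 0.1098×1.10×0.484 = 0.0585 mol/dm³; Y_B = C_B/C_{A0} = 0.0531.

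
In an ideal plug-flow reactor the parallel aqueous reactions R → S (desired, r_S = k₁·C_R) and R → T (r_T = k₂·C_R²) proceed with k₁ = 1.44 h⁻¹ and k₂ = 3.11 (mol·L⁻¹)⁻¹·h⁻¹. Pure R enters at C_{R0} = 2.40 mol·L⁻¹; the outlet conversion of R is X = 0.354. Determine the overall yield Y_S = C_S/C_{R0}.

0.0679

C_R = C_{R0}(1−X) = 1.550 mol·L⁻¹.
Along a PFR/batch, dC_S/dC_R = −r_S/(r_S+r_T) = −k₁/(k₁+k₂·C_R).
Integrating from C_{R0} to C_R: C_S = (1.44/3.11)·ln[(1.44+3.11·2.40)/(1.44+3.11·1.55)] = 0.4630·ln(8.904/6.262) = 0.1630 mol·L⁻¹.
Y_S = C_S/C_{R0} = 0.1630/2.40 = 0.0679.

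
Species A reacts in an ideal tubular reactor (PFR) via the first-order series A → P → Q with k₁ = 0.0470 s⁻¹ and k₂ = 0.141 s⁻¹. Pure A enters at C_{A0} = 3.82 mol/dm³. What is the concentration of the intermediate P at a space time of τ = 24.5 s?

The intermediate concentration in a first-order A→B→C sequence is C_P = k₁C_{A0}(e^(−k₁τ) − e^(−k₂τ))/(k₂−k₁).
e^(−k₁τ) = e^(−0.0470×24.5) = e^(−1.151) = 0.3162; e^(−k₂τ) = e^(−3.454) = 0.03160.
C_P = 0.0470×3.82/(0.141−0.0470) × (0.3162−0.03160) = 1.910×0.2846 = 0.5435 mol/dm³.

0.544 mol/dm³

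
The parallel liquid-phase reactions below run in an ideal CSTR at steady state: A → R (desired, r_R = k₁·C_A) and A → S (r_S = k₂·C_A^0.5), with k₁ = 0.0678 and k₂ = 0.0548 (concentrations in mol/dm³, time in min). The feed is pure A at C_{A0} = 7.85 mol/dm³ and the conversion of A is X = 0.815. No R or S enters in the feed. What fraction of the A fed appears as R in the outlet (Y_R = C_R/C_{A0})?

Exit C_A = C_{A0}(1−X) = 7.85×0.185 = 1.452 mol/dm³.
Rates in a CSTR are evaluated at the outlet concentration: r_R = 0.0678×1.452 = 0.09846, r_S = 0.0548×1.452^0.5 = 0.06604.
Fraction of consumed A going to R: r_R/(r_R+r_S) = 0.5986.
C_R = 0.5986·C_{A0}·X = 0.5986×7.85×0.815 = 3.83 mol/dm³; Y_R = C_R/C_{A0} = 0.488.

0.488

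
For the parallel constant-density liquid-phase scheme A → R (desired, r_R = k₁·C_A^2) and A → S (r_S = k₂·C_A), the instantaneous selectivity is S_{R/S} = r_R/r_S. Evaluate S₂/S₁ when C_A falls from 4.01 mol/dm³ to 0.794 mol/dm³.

S_{R/S} = (k₁/k₂)·C_A, so S₂/S₁ = (C_{A,2}/C_{A,1}).
= 0.794/4.01 = 0.198.

0.198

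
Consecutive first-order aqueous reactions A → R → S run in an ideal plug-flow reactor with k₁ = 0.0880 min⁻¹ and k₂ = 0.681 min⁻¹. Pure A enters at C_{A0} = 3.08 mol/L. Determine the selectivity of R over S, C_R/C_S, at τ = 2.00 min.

Solving the coupled first-order balances gives C_R(τ) = [k₁/(k₂−k₁)]·C_{A0}·(e^(−k₁τ) − e^(−k₂τ)).
e^(−k₁τ) = e^(−0.0880×2.00) = e^(−0.1760) = 0.8386; e^(−k₂τ) = e^(−1.362) = 0.2561.
C_R = 0.0880×3.08/(0.681−0.0880) × (0.8386−0.2561) = 0.4571×0.5825 = 0.2662 mol/L.
C_A = C_{A0}e^(−k₁τ) = 2.583 mol/L, so C_S = C_{A0}−C_A−C_R = 0.2308 mol/L; C_R/C_S = 1.15.

1.15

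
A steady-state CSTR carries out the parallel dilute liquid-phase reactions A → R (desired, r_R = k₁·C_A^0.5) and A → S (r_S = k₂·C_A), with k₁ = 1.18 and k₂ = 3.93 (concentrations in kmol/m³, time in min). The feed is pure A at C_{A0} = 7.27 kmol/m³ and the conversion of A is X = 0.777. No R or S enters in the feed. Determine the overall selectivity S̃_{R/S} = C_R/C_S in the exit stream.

0.236

Exit C_A = C_{A0}(1−X) = 7.27×0.223 = 1.621 kmol/m³.
Rates in a CSTR are evaluated at the outlet concentration: r_R = 1.18×1.621^0.5 = 1.502, r_S = 3.93×1.621 = 6.371.
Overall selectivity = C_R/C_S = r_Rτ/(r_Sτ) = r_R/r_S = 0.236.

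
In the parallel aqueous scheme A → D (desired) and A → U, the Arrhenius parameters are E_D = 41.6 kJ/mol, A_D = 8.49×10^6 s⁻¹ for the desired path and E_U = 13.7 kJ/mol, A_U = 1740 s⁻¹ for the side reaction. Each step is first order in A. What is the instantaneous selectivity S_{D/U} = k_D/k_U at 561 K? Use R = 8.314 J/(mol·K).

12.3

Since both paths have the same order in A, the concentration cancels and S_{D/U} = k_D/k_U = (A_D/A_U)·exp[(E_U−E_D)/(RT)].
(E_U−E_D)/(RT) = (13.7−41.6)×10³/(8.314×561) = -27900/4664 = -5.982.
k_D/k_U = (8.49×10^6/1740)·exp(-5.982) = 4879 × 0.002524 = 12.3.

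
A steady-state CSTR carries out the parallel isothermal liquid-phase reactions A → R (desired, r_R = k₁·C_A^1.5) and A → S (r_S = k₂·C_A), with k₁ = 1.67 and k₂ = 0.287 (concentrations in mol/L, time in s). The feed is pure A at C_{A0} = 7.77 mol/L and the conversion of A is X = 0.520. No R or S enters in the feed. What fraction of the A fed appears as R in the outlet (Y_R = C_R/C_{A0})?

Exit C_A = C_{A0}(1−X) = 7.77×0.480 = 3.730 mol/L.
In a CSTR the entire volume is at exit conditions, so r_R = 1.67×3.730^1.5 = 12.03 and r_S = 0.287×3.730 = 1.070.
Fraction of consumed A going to R: r_R/(r_R+r_S) = 0.9183.
C_R = 0.9183·C_{A0}·X = 0.9183×7.77×0.520 = 3.71 mol/L; Y_R = C_R/C_{A0} = 0.478.

0.478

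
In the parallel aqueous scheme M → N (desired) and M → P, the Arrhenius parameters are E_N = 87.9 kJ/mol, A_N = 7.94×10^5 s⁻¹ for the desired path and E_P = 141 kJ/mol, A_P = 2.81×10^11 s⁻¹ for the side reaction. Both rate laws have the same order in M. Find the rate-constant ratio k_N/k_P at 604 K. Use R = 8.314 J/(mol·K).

0.111

With equal orders, S_{N/P} = k_N/k_P = (A_N/A_P)·exp[(E_P−E_N)/(RT)].
(E_P−E_N)/(RT) = (141−87.9)×10³/(8.314×604) = 53100/5022 = 10.57.
k_N/k_P = (7.94×10^5/2.81×10^11)·exp(10.57) = 2.826×10^-6 × 39113 = 0.111.
Since E_N < E_P, lowering the temperature improves selectivity toward N.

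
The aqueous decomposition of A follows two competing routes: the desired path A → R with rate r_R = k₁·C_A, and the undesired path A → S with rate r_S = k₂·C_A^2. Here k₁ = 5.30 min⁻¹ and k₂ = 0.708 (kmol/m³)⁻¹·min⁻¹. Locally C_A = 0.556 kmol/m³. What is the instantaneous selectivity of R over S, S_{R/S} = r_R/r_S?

S_{R/S} = r_R/r_S = (k₁·C_A)/(k₂·C_A^2) = (k₁/k₂)·C_A⁻¹.
= (5.30×0.5560) / (0.708×0.5560^2) = 2.947/0.2189 = 13.5.
The undesired path is higher order in A, so low C_A (CSTR or dilute feed) favours R.

13.5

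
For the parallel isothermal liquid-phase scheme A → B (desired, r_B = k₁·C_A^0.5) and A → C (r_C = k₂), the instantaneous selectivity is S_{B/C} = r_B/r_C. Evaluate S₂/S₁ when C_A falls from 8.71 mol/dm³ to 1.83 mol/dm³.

S_{B/C} = (k₁/k₂)·C_A^0.5, so S₂/S₁ = (C_{A,2}/C_{A,1})^0.5.
= (1.83/8.71)^0.5 = (0.2101)^0.5 = 0.458.

0.458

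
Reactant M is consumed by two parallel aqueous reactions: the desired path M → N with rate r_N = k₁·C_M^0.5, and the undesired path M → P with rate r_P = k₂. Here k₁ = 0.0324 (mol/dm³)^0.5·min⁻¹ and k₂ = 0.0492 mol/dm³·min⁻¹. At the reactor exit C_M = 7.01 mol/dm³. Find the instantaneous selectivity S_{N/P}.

S_{N/P} = r_N/r_P = (k₁·C_M^0.5)/(k₂) = (k₁/k₂)·C_M^0.5.
= (0.0324×7.010^0.5) / (0.0492) = 0.08578/0.04920 = 1.74.

1.74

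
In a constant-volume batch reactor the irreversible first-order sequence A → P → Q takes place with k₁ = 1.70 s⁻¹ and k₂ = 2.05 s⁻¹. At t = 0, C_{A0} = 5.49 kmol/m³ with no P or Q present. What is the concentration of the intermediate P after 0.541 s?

For first-order series with pure A initially, C_P(t) = k₁C_{A0}/(k₂−k₁)·(e^(−k₁t) − e^(−k₂t)).
e^(−k₁t) = e^(−1.70×0.541) = e^(−0.9197) = 0.3986; e^(−k₂t) = e^(−1.109) = 0.3299.
C_P = 1.70×5.49/(2.05−1.70) × (0.3986−0.3299) = 26.67×0.06877 = 1.834 kmol/m³.

1.83 kmol/m³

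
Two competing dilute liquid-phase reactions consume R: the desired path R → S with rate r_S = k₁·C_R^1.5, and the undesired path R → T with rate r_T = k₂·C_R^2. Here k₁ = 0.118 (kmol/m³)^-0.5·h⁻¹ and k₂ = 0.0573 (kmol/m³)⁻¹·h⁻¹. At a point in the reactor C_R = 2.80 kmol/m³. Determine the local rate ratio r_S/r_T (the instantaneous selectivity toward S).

S_{S/T} = r_S/r_T = (k₁·C_R^1.5)/(k₂·C_R^2) = (k₁/k₂)·C_R^-0.5.
= (0.118×2.800^1.5) / (0.0573×2.800^2) = 0.5529/0.4492 = 1.23.
The undesired path is higher order in R, so low C_R (CSTR or dilute feed) favours S.

1.23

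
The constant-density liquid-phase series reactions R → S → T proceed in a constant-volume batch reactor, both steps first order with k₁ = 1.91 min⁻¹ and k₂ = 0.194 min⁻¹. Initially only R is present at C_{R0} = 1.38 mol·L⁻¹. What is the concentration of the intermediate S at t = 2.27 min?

0.969 mol·L⁻¹

For first-order series with pure R initially, C_S(t) = k₁C_{R0}/(k₂−k₁)·(e^(−k₁t) − e^(−k₂t)).
e^(−k₁t) = e^(−1.91×2.27) = e^(−4.336) = 0.01309; e^(−k₂t) = e^(−0.4404) = 0.6438.
C_S = 1.91×1.38/(0.194−1.91) × (0.01309−0.6438) = (-1.536)×(-0.6307) = 0.9688 mol·L⁻¹.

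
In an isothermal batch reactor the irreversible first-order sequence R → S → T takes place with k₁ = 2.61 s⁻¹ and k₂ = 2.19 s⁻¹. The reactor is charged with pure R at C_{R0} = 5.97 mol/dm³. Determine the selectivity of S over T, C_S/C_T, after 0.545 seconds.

1.03

For first-order series with pure R initially, C_S(t) = k₁C_{R0}/(k₂−k₁)·(e^(−k₁t) − e^(−k₂t)).
e^(−k₁t) = e^(−2.61×0.545) = e^(−1.422) = 0.2411; e^(−k₂t) = e^(−1.194) = 0.3031.
C_S = 2.61×5.97/(2.19−2.61) × (0.2411−0.3031) = (-37.10)×(-0.06202) = 2.301 mol/dm³.
C_R = C_{R0}e^(−k₁t) = 1.440 mol/dm³, so C_T = C_{R0}−C_R−C_S = 2.230 mol/dm³; C_S/C_T = 1.03.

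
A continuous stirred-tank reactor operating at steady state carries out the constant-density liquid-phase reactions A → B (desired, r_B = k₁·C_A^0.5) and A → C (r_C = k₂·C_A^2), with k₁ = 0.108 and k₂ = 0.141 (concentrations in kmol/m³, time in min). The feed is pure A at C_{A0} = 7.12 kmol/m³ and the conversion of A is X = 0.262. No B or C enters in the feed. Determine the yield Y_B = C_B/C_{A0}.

0.0157

Exit C_A = C_{A0}(1−X) = 7.12×0.738 = 5.255 kmol/m³.
A CSTR operates uniformly at the exit composition, giving r_B = 0.2476 and r_C = 3.893 (each k·C_A^n at C_A = 5.255).
Fraction of consumed A going to B: r_B/(r_B+r_C) = 0.05979.
C_B = 0.05979·C_{A0}·X = 0.05979×7.12×0.262 = 0.112 kmol/m³; Y_B = C_B/C_{A0} = 0.0157.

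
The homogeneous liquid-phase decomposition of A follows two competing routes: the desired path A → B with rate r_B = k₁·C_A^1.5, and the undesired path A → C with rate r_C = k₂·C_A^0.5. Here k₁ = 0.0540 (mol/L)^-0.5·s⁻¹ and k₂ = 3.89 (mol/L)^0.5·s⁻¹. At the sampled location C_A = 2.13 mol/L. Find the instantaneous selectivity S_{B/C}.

0.0296

S_{B/C} = r_B/r_C = (k₁·C_A^1.5)/(k₂·C_A^0.5) = (k₁/k₂)·C_A.
= (0.0540×2.130^1.5) / (3.89×2.130^0.5) = 0.1679/5.677 = 0.0296.
Since the desired path is higher order in A, keeping C_A high (PFR or concentrated feed) favours B.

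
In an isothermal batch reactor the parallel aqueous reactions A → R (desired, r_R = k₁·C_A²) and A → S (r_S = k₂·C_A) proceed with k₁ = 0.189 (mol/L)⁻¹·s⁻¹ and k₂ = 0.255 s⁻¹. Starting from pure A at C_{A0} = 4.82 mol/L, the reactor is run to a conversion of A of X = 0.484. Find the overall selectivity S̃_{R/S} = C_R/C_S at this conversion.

2.64

C_A = C_{A0}(1−X) = 2.487 mol/L.
Along a PFR/batch, dC_S/dC_A = −r_S/(r_R+r_S) = −k₂/(k₂+k₁·C_A).
Integrating from C_{A0} to C_A: C_S = (0.255/0.189)·ln[(0.255+0.189·4.82)/(0.255+0.189·2.49)] = 1.349·ln(1.166/0.7251) = 0.6409 mol/L.
Then C_R = (C_{A0}−C_A) − C_S = 2.333 − 0.6409 = 1.692 mol/L.
S̃_{R/S} = C_R/C_S = 1.692/0.6409 = 2.64.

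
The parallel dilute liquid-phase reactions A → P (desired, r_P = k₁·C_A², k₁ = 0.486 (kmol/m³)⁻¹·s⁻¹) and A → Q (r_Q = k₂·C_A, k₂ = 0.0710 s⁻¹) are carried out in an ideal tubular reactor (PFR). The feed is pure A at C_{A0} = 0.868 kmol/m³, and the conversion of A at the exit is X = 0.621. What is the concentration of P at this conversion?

C_A = C_{A0}(1−X) = 0.3290 kmol/m³.
Along a PFR/batch, dC_Q/dC_A = −r_Q/(r_P+r_Q) = −k₂/(k₂+k₁·C_A).
Integrating from C_{A0} to C_A: C_Q = (0.0710/0.486)·ln[(0.0710+0.486·0.868)/(0.0710+0.486·0.329)] = 0.1461·ln(0.4928/0.2309) = 0.1108 kmol/m³.
Then C_P = (C_{A0}−C_A) − C_Q = 0.5390 − 0.1108 = 0.4282 kmol/m³.

0.428 kmol/m³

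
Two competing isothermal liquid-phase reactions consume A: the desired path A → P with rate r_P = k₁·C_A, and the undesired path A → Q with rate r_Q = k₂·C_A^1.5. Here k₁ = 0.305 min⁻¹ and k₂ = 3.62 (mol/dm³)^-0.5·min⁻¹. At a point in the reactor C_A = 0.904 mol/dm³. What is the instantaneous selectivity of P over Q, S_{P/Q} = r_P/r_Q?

0.0886

S_{P/Q} = r_P/r_Q = (k₁·C_A)/(k₂·C_A^1.5) = (k₁/k₂)·C_A^-0.5.
= (0.305×0.9040) / (3.62×0.9040^1.5) = 0.2757/3.111 = 0.0886.
The undesired path is higher order in A, so low C_A (CSTR or dilute feed) favours P.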